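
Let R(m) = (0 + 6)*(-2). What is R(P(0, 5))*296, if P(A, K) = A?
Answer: -3552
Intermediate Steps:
R(m) = -12 (R(m) = 6*(-2) = -12)
R(P(0, 5))*296 = -12*296 = -3552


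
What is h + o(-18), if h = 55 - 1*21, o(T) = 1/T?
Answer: 611/18 ≈ 33.944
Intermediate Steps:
h = 34 (h = 55 - 21 = 34)
h + o(-18) = 34 + 1/(-18) = 34 - 1/18 = 611/18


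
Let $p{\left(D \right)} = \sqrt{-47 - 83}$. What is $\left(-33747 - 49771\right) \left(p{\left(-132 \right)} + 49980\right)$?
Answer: $-4174229640 - 83518 i \sqrt{130} \approx -4.1742 \cdot 10^{9} - 9.5225 \cdot 10^{5} i$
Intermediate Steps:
$p{\left(D \right)} = i \sqrt{130}$ ($p{\left(D \right)} = \sqrt{-130} = i \sqrt{130}$)
$\left(-33747 - 49771\right) \left(p{\left(-132 \right)} + 49980\right) = \left(-33747 - 49771\right) \left(i \sqrt{130} + 49980\right) = - 83518 \left(49980 + i \sqrt{130}\right) = -4174229640 - 83518 i \sqrt{130}$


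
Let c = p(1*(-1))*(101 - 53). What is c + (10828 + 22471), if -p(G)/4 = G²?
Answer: 33107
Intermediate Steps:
p(G) = -4*G²
c = -192 (c = (-4*1²)*(101 - 53) = -4*(-1)²*48 = -4*1*48 = -4*48 = -192)
c + (10828 + 22471) = -192 + (10828 + 22471) = -192 + 33299 = 33107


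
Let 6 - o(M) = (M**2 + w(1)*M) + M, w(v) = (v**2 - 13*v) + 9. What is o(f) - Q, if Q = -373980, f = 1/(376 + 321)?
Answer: 181685766067/485809 ≈ 3.7399e+5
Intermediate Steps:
w(v) = 9 + v**2 - 13*v
f = 1/697 ≈ 0.0014347
o(M) = 6 - M**2 + 2*M (o(M) = 6 - ((M**2 + (9 + 1**2 - 13*1)*M) + M) = 6 - ((M**2 + (9 + 1 - 13)*M) + M) = 6 - ((M**2 - 3*M) + M) = 6 - (M**2 - 2*M) = 6 + (-M**2 + 2*M) = 6 - M**2 + 2*M)
o(f) - Q = (6 - (1/697)**2 + 2*(1/697)) - 1*(-373980) = (6 - 1*1/485809 + 2/697) + 373980 = (6 - 1/485809 + 2/697) + 373980 = 2916247/485809 + 373980 = 181685766067/485809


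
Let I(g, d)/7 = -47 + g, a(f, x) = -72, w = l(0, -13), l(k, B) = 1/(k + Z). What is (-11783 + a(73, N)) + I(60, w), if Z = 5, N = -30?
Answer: -11764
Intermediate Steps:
l(k, B) = 1/(5 + k) (l(k, B) = 1/(k + 5) = 1/(5 + k))
w = ⅕ (w = 1/(5 + 0) = 1/5 = ⅕ ≈ 0.20000)
I(g, d) = -329 + 7*g (I(g, d) = 7*(-47 + g) = -329 + 7*g)
(-11783 + a(73, N)) + I(60, w) = (-11783 - 72) + (-329 + 7*60) = -11855 + (-329 + 420) = -11855 + 91 = -11764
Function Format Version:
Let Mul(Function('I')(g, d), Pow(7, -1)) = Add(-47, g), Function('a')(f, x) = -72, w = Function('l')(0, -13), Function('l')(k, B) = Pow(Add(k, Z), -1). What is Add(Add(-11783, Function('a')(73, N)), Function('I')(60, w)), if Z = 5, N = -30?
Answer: -11764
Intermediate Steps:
Function('l')(k, B) = Pow(Add(5, k), -1) (Function('l')(k, B) = Pow(Add(k, 5), -1) = Pow(Add(5, k), -1))
w = Rational(1, 5) (w = Pow(Add(5, 0), -1) = Pow(5, -1) = Rational(1, 5) ≈ 0.20000)
Function('I')(g, d) = Add(-329, Mul(7, g)) (Function('I')(g, d) = Mul(7, Add(-47, g)) = Add(-329, Mul(7, g)))
Add(Add(-11783, Function('a')(73, N)), Function('I')(60, w)) = Add(Add(-11783, -72), Add(-329, Mul(7, 60))) = Add(-11855, Add(-329, 420)) = Add(-11855, 91) = -11764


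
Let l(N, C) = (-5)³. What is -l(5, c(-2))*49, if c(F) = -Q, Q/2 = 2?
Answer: 6125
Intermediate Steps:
Q = 4 (Q = 2*2 = 4)
c(F) = -4 (c(F) = -1*4 = -4)
l(N, C) = -125
-l(5, c(-2))*49 = -(-125)*49 = -1*(-6125) = 6125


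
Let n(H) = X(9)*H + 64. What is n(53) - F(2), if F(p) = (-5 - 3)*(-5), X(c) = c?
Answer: 501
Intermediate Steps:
n(H) = 64 + 9*H (n(H) = 9*H + 64 = 64 + 9*H)
F(p) = 40 (F(p) = -8*(-5) = 40)
n(53) - F(2) = (64 + 9*53) - 1*40 = (64 + 477) - 40 = 541 - 40 = 501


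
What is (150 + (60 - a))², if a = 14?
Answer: 38416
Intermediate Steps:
(150 + (60 - a))² = (150 + (60 - 1*14))² = (150 + (60 - 14))² = (150 + 46)² = 196² = 38416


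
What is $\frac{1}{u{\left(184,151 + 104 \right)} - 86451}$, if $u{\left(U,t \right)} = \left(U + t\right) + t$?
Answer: $- \frac{1}{85757} \approx -1.1661 \cdot 10^{-5}$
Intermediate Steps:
$u{\left(U,t \right)} = U + 2 t$
$\frac{1}{u{\left(184,151 + 104 \right)} - 86451} = \frac{1}{\left(184 + 2 \left(151 + 104\right)\right) - 86451} = \frac{1}{\left(184 + 2 \cdot 255\right) - 86451} = \frac{1}{\left(184 + 510\right) - 86451} = \frac{1}{694 - 86451} = \frac{1}{-85757} = - \frac{1}{85757}$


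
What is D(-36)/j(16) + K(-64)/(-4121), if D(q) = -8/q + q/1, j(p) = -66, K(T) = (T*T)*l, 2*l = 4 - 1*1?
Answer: -1161287/1223937 ≈ -0.94881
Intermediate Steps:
l = 3/2 (l = (4 - 1*1)/2 = (4 - 1)/2 = (1/2)*3 = 3/2 ≈ 1.5000)
K(T) = 3*T**2/2 (K(T) = (T*T)*(3/2) = T**2*(3/2) = 3*T**2/2)
D(q) = q - 8/q (D(q) = -8/q + q*1 = -8/q + q = q - 8/q)
D(-36)/j(16) + K(-64)/(-4121) = (-36 - 8/(-36))/(-66) + ((3/2)*(-64)**2)/(-4121) = (-36 - 8*(-1/36))*(-1/66) + ((3/2)*4096)*(-1/4121) = (-36 + 2/9)*(-1/66) + 6144*(-1/4121) = -322/9*(-1/66) - 6144/4121 = 161/297 - 6144/4121 = -1161287/1223937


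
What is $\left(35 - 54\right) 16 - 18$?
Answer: $-322$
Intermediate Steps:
$\left(35 - 54\right) 16 - 18 = \left(-19\right) 16 - 18 = -304 - 18 = -322$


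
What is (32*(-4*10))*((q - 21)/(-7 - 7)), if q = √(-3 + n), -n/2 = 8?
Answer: -1920 + 640*I*√19/7 ≈ -1920.0 + 398.53*I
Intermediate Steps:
n = -16 (n = -2*8 = -16)
q = I*√19 (q = √(-3 - 16) = √(-19) = I*√19 ≈ 4.3589*I)
(32*(-4*10))*((q - 21)/(-7 - 7)) = (32*(-4*10))*((I*√19 - 21)/(-7 - 7)) = (32*(-40))*((-21 + I*√19)/(-14)) = -1280*(-21 + I*√19)*(-1)/14 = -1280*(3/2 - I*√19/14) = -1920 + 640*I*√19/7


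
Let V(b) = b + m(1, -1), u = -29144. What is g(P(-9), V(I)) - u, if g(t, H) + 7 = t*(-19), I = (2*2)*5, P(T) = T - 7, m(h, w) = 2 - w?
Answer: 29441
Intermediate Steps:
P(T) = -7 + T
I = 20 (I = 4*5 = 20)
V(b) = 3 + b (V(b) = b + (2 - 1*(-1)) = b + (2 + 1) = b + 3 = 3 + b)
g(t, H) = -7 - 19*t (g(t, H) = -7 + t*(-19) = -7 - 19*t)
g(P(-9), V(I)) - u = (-7 - 19*(-7 - 9)) - 1*(-29144) = (-7 - 19*(-16)) + 29144 = (-7 + 304) + 29144 = 297 + 29144 = 29441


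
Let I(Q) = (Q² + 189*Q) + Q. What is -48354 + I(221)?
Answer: 42477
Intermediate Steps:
I(Q) = Q² + 190*Q
-48354 + I(221) = -48354 + 221*(190 + 221) = -48354 + 221*411 = -48354 + 90831 = 42477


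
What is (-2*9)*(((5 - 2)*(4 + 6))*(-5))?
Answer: 2700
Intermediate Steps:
(-2*9)*(((5 - 2)*(4 + 6))*(-5)) = -18*3*10*(-5) = -540*(-5) = -18*(-150) = 2700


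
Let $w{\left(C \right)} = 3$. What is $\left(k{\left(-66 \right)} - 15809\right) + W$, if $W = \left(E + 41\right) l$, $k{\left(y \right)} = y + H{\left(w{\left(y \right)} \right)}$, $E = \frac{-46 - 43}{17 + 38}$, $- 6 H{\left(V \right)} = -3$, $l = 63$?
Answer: $- \frac{1473279}{110} \approx -13393.0$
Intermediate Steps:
$H{\left(V \right)} = \frac{1}{2}$ ($H{\left(V \right)} = \left(- \frac{1}{6}\right) \left(-3\right) = \frac{1}{2}$)
$E = - \frac{89}{55} \approx -1.6182$
$k{\left(y \right)} = \frac{1}{2} + y$ ($k{\left(y \right)} = y + \frac{1}{2} = \frac{1}{2} + y$)
$W = \frac{136458}{55}$ ($W = \left(- \frac{89}{55} + 41\right) 63 = \frac{2166}{55} \cdot 63 = \frac{136458}{55} \approx 2481.1$)
$\left(k{\left(-66 \right)} - 15809\right) + W = \left(\left(\frac{1}{2} - 66\right) - 15809\right) + \frac{136458}{55} = \left(- \frac{131}{2} - 15809\right) + \frac{136458}{55} = - \frac{31749}{2} + \frac{136458}{55} = - \frac{1473279}{110}$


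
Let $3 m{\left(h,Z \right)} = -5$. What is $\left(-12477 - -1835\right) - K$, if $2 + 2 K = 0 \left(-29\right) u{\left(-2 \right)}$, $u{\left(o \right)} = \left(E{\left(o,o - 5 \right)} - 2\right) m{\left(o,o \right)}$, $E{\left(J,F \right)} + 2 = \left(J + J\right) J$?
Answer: $-10641$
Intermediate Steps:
$E{\left(J,F \right)} = -2 + 2 J^{2}$ ($E{\left(J,F \right)} = -2 + \left(J + J\right) J = -2 + 2 J J = -2 + 2 J^{2}$)
$m{\left(h,Z \right)} = - \frac{5}{3}$ ($m{\left(h,Z \right)} = \frac{1}{3} \left(-5\right) = - \frac{5}{3}$)
$u{\left(o \right)} = \frac{20}{3} - \frac{10 o^{2}}{3}$ ($u{\left(o \right)} = \left(\left(-2 + 2 o^{2}\right) - 2\right) \left(- \frac{5}{3}\right) = \left(-4 + 2 o^{2}\right) \left(- \frac{5}{3}\right) = \frac{20}{3} - \frac{10 o^{2}}{3}$)
$K = -1$ ($K = -1 + \frac{0 \left(-29\right) \left(\frac{20}{3} - \frac{10 \left(-2\right)^{2}}{3}\right)}{2} = -1 + \frac{0 \left(\frac{20}{3} - \frac{40}{3}\right)}{2} = -1 + \frac{0 \left(- \frac{20}{3}\right)}{2} = -1 + \frac{1}{2} \cdot 0 = -1 + 0 = -1$)
$\left(-12477 - -1835\right) - K = \left(-12477 - -1835\right) - -1 = \left(-12477 + 1835\right) + 1 = -10642 + 1 = -10641$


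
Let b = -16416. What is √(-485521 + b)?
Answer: I*√501937 ≈ 708.47*I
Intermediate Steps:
√(-485521 + b) = √(-485521 - 16416) = √(-501937) = I*√501937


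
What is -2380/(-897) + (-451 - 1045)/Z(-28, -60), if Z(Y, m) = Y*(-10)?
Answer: -84439/31395 ≈ -2.6896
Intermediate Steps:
Z(Y, m) = -10*Y
-2380/(-897) + (-451 - 1045)/Z(-28, -60) = -2380/(-897) + (-451 - 1045)/((-10*(-28))) = -2380*(-1/897) - 1496/280 = 2380/897 - 1496*1/280 = 2380/897 - 187/35 = -84439/31395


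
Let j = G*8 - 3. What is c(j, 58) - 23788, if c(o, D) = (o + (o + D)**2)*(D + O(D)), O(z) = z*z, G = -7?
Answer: -222264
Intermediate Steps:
O(z) = z**2
j = -59 (j = -7*8 - 3 = -56 - 3 = -59)
c(o, D) = (D + D**2)*(o + (D + o)**2) (c(o, D) = (o + (o + D)**2)*(D + D**2) = (o + (D + o)**2)*(D + D**2) = (D + D**2)*(o + (D + o)**2))
c(j, 58) - 23788 = 58*(-59 + (58 - 59)**2 + 58*(-59) + 58*(58 - 59)**2) - 23788 = 58*(-59 + (-1)**2 - 3422 + 58*(-1)**2) - 23788 = 58*(-59 + 1 - 3422 + 58*1) - 23788 = 58*(-59 + 1 - 3422 + 58) - 23788 = 58*(-3422) - 23788 = -198476 - 23788 = -222264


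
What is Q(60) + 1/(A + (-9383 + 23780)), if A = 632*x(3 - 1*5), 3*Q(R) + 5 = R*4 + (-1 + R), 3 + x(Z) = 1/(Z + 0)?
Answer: 1194131/12185 ≈ 98.000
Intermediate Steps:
x(Z) = -3 + 1/Z (x(Z) = -3 + 1/(Z + 0) = -3 + 1/Z)
Q(R) = -2 + 5*R/3 (Q(R) = -5/3 + (R*4 + (-1 + R))/3 = -5/3 + (4*R + (-1 + R))/3 = -5/3 + (-1 + 5*R)/3 = -5/3 + (-⅓ + 5*R/3) = -2 + 5*R/3)
A = -2212 (A = 632*(-3 + 1/(3 - 1*5)) = 632*(-3 + 1/(3 - 5)) = 632*(-3 + 1/(-2)) = 632*(-3 - ½) = 632*(-7/2) = -2212)
Q(60) + 1/(A + (-9383 + 23780)) = (-2 + (5/3)*60) + 1/(-2212 + (-9383 + 23780)) = (-2 + 100) + 1/(-2212 + 14397) = 98 + 1/12185 = 1194131/12185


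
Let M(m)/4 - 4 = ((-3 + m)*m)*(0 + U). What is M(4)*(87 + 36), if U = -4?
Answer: -5904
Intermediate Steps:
M(m) = 16 - 16*m*(-3 + m) (M(m) = 16 + 4*(((-3 + m)*m)*(0 - 4)) = 16 + 4*((m*(-3 + m))*(-4)) = 16 + 4*(-4*m*(-3 + m)) = 16 - 16*m*(-3 + m))
M(4)*(87 + 36) = (16 - 16*4**2 + 48*4)*(87 + 36) = (16 - 16*16 + 192)*123 = (16 - 256 + 192)*123 = -48*123 = -5904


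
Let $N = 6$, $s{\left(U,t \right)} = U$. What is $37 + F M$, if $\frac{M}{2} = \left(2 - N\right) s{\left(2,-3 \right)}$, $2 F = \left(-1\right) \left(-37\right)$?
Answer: $-259$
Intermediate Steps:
$F = \frac{37}{2}$ ($F = \frac{\left(-1\right) \left(-37\right)}{2} = \frac{1}{2} \cdot 37 = \frac{37}{2} \approx 18.5$)
$M = -16$ ($M = 2 \left(2 - 6\right) 2 = 2 \left(\left(-4\right) 2\right) = 2 \left(-8\right) = -16$)
$37 + F M = 37 + \frac{37}{2} \left(-16\right) = 37 - 296 = -259$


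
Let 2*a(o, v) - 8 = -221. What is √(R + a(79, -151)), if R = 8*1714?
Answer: √54422/2 ≈ 116.64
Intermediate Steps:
a(o, v) = -213/2 (a(o, v) = 4 + (½)*(-221) = 4 - 221/2 = -213/2)
R = 13712
√(R + a(79, -151)) = √(13712 - 213/2) = √(27211/2) = √54422/2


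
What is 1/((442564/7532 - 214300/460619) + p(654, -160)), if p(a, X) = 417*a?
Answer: 867345577/236591310888165 ≈ 3.6660e-6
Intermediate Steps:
1/((442564/7532 - 214300/460619) + p(654, -160)) = 1/((442564/7532 - 214300/460619) + 417*654) = 1/((442564*(1/7532) - 214300*1/460619) + 272718) = 1/((110641/1883 - 214300/460619) + 272718) = 1/(50559819879/867345577 + 272718) = 1/(236591310888165/867345577) = 867345577/236591310888165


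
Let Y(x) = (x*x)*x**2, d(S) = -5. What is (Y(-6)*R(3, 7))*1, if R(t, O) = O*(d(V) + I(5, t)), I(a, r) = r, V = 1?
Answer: -18144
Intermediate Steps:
R(t, O) = O*(-5 + t)
Y(x) = x**4 (Y(x) = x**2*x**2 = x**4)
(Y(-6)*R(3, 7))*1 = ((-6)**4*(7*(-5 + 3)))*1 = (1296*(7*(-2)))*1 = (1296*(-14))*1 = -18144*1 = -18144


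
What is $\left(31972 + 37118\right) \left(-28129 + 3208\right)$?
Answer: $-1721791890$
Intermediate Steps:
$\left(31972 + 37118\right) \left(-28129 + 3208\right) = 69090 \left(-24921\right) = -1721791890$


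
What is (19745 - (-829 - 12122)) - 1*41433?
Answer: -8737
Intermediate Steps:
(19745 - (-829 - 12122)) - 1*41433 = (19745 - 1*(-12951)) - 41433 = (19745 + 12951) - 41433 = 32696 - 41433 = -8737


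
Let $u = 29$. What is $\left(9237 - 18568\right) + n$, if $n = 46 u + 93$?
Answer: $-7904$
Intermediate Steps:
$n = 1427$ ($n = 46 \cdot 29 + 93 = 1334 + 93 = 1427$)
$\left(9237 - 18568\right) + n = \left(9237 - 18568\right) + 1427 = -9331 + 1427 = -7904$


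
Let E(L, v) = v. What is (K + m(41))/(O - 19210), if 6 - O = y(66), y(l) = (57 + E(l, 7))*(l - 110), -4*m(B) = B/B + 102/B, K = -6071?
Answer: 995787/2687632 ≈ 0.37051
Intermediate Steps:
m(B) = -1/4 - 51/(2*B) (m(B) = -(B/B + 102/B)/4 = -(1 + 102/B)/4 = -1/4 - 51/(2*B))
y(l) = -7040 + 64*l (y(l) = (57 + 7)*(l - 110) = 64*(-110 + l) = -7040 + 64*l)
O = 2822 (O = 6 - (-7040 + 64*66) = 6 - (-7040 + 4224) = 6 - 1*(-2816) = 6 + 2816 = 2822)
(K + m(41))/(O - 19210) = (-6071 + (1/4)*(-102 - 1*41)/41)/(2822 - 19210) = (-6071 + (1/4)*(1/41)*(-102 - 41))/(-16388) = (-6071 + (1/4)*(1/41)*(-143))*(-1/16388) = (-6071 - 143/164)*(-1/16388) = -995787/164*(-1/16388) = 995787/2687632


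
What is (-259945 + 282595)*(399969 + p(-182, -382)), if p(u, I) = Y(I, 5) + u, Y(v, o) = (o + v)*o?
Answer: 9012480300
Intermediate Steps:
Y(v, o) = o*(o + v)
p(u, I) = 25 + u + 5*I (p(u, I) = 5*(5 + I) + u = (25 + 5*I) + u = 25 + u + 5*I)
(-259945 + 282595)*(399969 + p(-182, -382)) = (-259945 + 282595)*(399969 + (25 - 182 + 5*(-382))) = 22650*(399969 + (25 - 182 - 1910)) = 22650*(399969 - 2067) = 22650*397902 = 9012480300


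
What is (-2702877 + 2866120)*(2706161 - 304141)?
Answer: 392112950860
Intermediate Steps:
(-2702877 + 2866120)*(2706161 - 304141) = 163243*2402020 = 392112950860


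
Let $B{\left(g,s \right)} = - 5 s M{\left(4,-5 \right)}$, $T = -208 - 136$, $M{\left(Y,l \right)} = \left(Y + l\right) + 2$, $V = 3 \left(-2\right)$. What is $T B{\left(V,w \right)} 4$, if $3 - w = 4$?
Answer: $-6880$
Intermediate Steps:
$V = -6$
$M{\left(Y,l \right)} = 2 + Y + l$
$w = -1$ ($w = 3 - 4 = -1$)
$T = -344$ ($T = -208 - 136 = -344$)
$B{\left(g,s \right)} = - 5 s$ ($B{\left(g,s \right)} = - 5 s \left(2 + 4 - 5\right) = - 5 s 1 = - 5 s$)
$T B{\left(V,w \right)} 4 = - 344 \left(-5\right) \left(-1\right) 4 = - 344 \cdot 5 \cdot 4 = \left(-344\right) 20 = -6880$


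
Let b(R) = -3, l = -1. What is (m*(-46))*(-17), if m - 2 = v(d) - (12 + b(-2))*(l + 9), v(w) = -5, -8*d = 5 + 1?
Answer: -58650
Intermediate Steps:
d = -¾ (d = -(5 + 1)/8 = -⅛*6 = -¾ ≈ -0.75000)
m = -75 (m = 2 + (-5 - (12 - 3)*(-1 + 9)) = 2 + (-5 - 9*8) = 2 + (-5 - 1*72) = 2 + (-5 - 72) = 2 - 77 = -75)
(m*(-46))*(-17) = -75*(-46)*(-17) = 3450*(-17) = -58650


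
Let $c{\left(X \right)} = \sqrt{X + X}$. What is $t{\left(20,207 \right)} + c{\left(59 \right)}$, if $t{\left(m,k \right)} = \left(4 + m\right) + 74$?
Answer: $98 + \sqrt{118} \approx 108.86$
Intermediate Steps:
$t{\left(m,k \right)} = 78 + m$
$c{\left(X \right)} = \sqrt{2} \sqrt{X}$ ($c{\left(X \right)} = \sqrt{2 X} = \sqrt{2} \sqrt{X}$)
$t{\left(20,207 \right)} + c{\left(59 \right)} = \left(78 + 20\right) + \sqrt{2} \sqrt{59} = 98 + \sqrt{118}$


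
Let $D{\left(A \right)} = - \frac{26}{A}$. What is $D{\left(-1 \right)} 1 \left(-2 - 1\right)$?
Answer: $-78$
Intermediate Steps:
$D{\left(-1 \right)} 1 \left(-2 - 1\right) = - \frac{26}{-1} \cdot 1 \left(-2 - 1\right) = \left(-26\right) \left(-1\right) 1 \left(-3\right) = 26 \left(-3\right) = -78$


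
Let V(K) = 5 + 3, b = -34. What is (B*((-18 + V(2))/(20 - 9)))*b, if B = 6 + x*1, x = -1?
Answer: 1700/11 ≈ 154.55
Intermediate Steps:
V(K) = 8
B = 5 (B = 6 - 1*1 = 6 - 1 = 5)
(B*((-18 + V(2))/(20 - 9)))*b = (5*((-18 + 8)/(20 - 9)))*(-34) = (5*(-10/11))*(-34) = -50/11*(-34) = 1700/11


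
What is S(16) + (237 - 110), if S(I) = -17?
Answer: 110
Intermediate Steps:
S(16) + (237 - 110) = -17 + (237 - 110) = -17 + 127 = 110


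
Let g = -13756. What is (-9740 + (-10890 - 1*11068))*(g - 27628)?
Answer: 1311790032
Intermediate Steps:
(-9740 + (-10890 - 1*11068))*(g - 27628) = (-9740 + (-10890 - 1*11068))*(-13756 - 27628) = (-9740 + (-10890 - 11068))*(-41384) = (-9740 - 21958)*(-41384) = -31698*(-41384) = 1311790032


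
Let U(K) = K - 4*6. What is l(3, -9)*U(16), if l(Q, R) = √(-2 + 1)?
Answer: -8*I ≈ -8.0*I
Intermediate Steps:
U(K) = -24 + K (U(K) = K - 24 = -24 + K)
l(Q, R) = I (l(Q, R) = √(-1) = I)
l(3, -9)*U(16) = I*(-24 + 16) = I*(-8) = -8*I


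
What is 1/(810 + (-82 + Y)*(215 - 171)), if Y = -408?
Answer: -1/20750 ≈ -4.8193e-5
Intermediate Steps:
1/(810 + (-82 + Y)*(215 - 171)) = 1/(810 + (-82 - 408)*(215 - 171)) = 1/(810 - 490*44) = 1/(810 - 21560) = 1/(-20750) = -1/20750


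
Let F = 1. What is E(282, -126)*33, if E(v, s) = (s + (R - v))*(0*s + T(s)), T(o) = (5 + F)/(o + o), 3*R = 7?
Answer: 13387/42 ≈ 318.74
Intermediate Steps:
R = 7/3 (R = (⅓)*7 = 7/3 ≈ 2.3333)
T(o) = 3/o (T(o) = (5 + 1)/(o + o) = 6/((2*o)) = 6*(1/(2*o)) = 3/o)
E(v, s) = 3*(7/3 + s - v)/s (E(v, s) = (s + (7/3 - v))*(0*s + 3/s) = (7/3 + s - v)*(0 + 3/s) = (7/3 + s - v)*(3/s) = 3*(7/3 + s - v)/s)
E(282, -126)*33 = ((7 - 3*282 + 3*(-126))/(-126))*33 = -(7 - 846 - 378)/126*33 = -1/126*(-1217)*33 = (1217/126)*33 = 13387/42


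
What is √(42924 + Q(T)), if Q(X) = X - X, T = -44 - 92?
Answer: 14*√219 ≈ 207.18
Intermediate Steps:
T = -136
Q(X) = 0
√(42924 + Q(T)) = √(42924 + 0) = √42924 = 14*√219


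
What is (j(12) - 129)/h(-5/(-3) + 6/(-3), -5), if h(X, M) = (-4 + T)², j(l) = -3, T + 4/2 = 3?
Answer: -44/3 ≈ -14.667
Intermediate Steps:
T = 1 (T = -2 + 3 = 1)
h(X, M) = 9 (h(X, M) = (-4 + 1)² = (-3)² = 9)
(j(12) - 129)/h(-5/(-3) + 6/(-3), -5) = (-3 - 129)/9 = (⅑)*(-132) = -44/3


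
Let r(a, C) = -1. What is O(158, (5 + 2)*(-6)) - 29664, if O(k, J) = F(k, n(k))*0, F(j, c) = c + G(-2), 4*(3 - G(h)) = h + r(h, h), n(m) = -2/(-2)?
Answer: -29664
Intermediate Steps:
n(m) = 1 (n(m) = -2*(-½) = 1)
G(h) = 13/4 - h/4 (G(h) = 3 - (h - 1)/4 = 3 - (-1 + h)/4 = 3 + (¼ - h/4) = 13/4 - h/4)
F(j, c) = 15/4 + c (F(j, c) = c + (13/4 - ¼*(-2)) = c + (13/4 + ½) = c + 15/4 = 15/4 + c)
O(k, J) = 0 (O(k, J) = (15/4 + 1)*0 = (19/4)*0 = 0)
O(158, (5 + 2)*(-6)) - 29664 = 0 - 29664 = -29664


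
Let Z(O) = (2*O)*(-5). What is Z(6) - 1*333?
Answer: -393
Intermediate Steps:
Z(O) = -10*O
Z(6) - 1*333 = -10*6 - 1*333 = -60 - 333 = -393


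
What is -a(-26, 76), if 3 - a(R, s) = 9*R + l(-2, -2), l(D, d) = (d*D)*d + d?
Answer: -247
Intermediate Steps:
l(D, d) = d + D*d**2 (l(D, d) = (D*d)*d + d = D*d**2 + d = d + D*d**2)
a(R, s) = 13 - 9*R (a(R, s) = 3 - (9*R - 2*(1 - 2*(-2))) = 3 - (9*R - 2*(1 + 4)) = 3 - (9*R - 2*5) = 3 - (9*R - 10) = 3 - (-10 + 9*R) = 3 + (10 - 9*R) = 13 - 9*R)
-a(-26, 76) = -(13 - 9*(-26)) = -(13 + 234) = -1*247 = -247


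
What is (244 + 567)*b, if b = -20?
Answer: -16220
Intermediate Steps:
(244 + 567)*b = (244 + 567)*(-20) = 811*(-20) = -16220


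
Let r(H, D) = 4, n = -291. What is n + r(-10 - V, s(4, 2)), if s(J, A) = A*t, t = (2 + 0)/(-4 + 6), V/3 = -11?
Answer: -287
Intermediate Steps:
V = -33 (V = 3*(-11) = -33)
t = 1 (t = 2/2 = 2*(1/2) = 1)
s(J, A) = A (s(J, A) = A*1 = A)
n + r(-10 - V, s(4, 2)) = -291 + 4 = -287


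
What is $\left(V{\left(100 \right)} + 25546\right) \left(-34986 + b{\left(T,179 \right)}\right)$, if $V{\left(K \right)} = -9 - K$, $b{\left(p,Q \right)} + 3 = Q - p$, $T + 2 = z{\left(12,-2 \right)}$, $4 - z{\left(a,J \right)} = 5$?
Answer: $-885385659$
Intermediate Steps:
$z{\left(a,J \right)} = -1$ ($z{\left(a,J \right)} = 4 - 5 = -1$)
$T = -3$ ($T = -2 - 1 = -3$)
$b{\left(p,Q \right)} = -3 + Q - p$ ($b{\left(p,Q \right)} = -3 + \left(Q - p\right) = -3 + Q - p$)
$\left(V{\left(100 \right)} + 25546\right) \left(-34986 + b{\left(T,179 \right)}\right) = \left(\left(-9 - 100\right) + 25546\right) \left(-34986 - -179\right) = \left(\left(-9 - 100\right) + 25546\right) \left(-34986 + \left(-3 + 179 + 3\right)\right) = \left(-109 + 25546\right) \left(-34986 + 179\right) = 25437 \left(-34807\right) = -885385659$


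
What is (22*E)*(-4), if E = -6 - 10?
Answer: 1408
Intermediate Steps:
E = -16
(22*E)*(-4) = (22*(-16))*(-4) = -352*(-4) = 1408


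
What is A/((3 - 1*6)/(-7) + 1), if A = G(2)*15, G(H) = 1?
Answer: 21/2 ≈ 10.500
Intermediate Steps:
A = 15 (A = 1*15 = 15)
A/((3 - 1*6)/(-7) + 1) = 15/((3 - 1*6)/(-7) + 1) = 15/((3 - 6)*(-⅐) + 1) = 15/(-3*(-⅐) + 1) = 15/(3/7 + 1) = 15/(10/7) = 15*(7/10) = 21/2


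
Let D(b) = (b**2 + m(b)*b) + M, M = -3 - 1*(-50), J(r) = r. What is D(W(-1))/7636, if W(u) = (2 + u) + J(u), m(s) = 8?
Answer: 47/7636 ≈ 0.0061551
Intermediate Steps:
M = 47 (M = -3 + 50 = 47)
W(u) = 2 + 2*u (W(u) = (2 + u) + u = 2 + 2*u)
D(b) = 47 + b**2 + 8*b (D(b) = (b**2 + 8*b) + 47 = 47 + b**2 + 8*b)
D(W(-1))/7636 = (47 + (2 + 2*(-1))**2 + 8*(2 + 2*(-1)))/7636 = (47 + (2 - 2)**2 + 8*(2 - 2))*(1/7636) = (47 + 0**2 + 8*0)*(1/7636) = (47 + 0 + 0)*(1/7636) = 47*(1/7636) = 47/7636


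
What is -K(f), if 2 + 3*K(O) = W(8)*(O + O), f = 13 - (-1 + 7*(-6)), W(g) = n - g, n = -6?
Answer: 1570/3 ≈ 523.33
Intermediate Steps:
W(g) = -6 - g
f = 56 (f = 13 - (-1 - 42) = 13 - 1*(-43) = 13 + 43 = 56)
K(O) = -⅔ - 28*O/3 (K(O) = -⅔ + ((-6 - 1*8)*(O + O))/3 = -⅔ + ((-6 - 8)*(2*O))/3 = -⅔ + (-28*O)/3 = -⅔ - 28*O/3)
-K(f) = -(-⅔ - 28/3*56) = -(-⅔ - 1568/3) = -1*(-1570/3) = 1570/3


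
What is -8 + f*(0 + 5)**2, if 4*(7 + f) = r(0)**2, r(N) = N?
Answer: -183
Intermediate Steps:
f = -7 (f = -7 + (1/4)*0**2 = -7 + (1/4)*0 = -7 + 0 = -7)
-8 + f*(0 + 5)**2 = -8 - 7*(0 + 5)**2 = -8 - 7*5**2 = -8 - 7*25 = -8 - 175 = -183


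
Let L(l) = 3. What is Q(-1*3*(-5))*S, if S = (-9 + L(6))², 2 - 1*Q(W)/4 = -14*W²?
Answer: 453888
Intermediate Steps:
Q(W) = 8 + 56*W² (Q(W) = 8 - (-56)*W² = 8 + 56*W²)
S = 36 (S = (-9 + 3)² = (-6)² = 36)
Q(-1*3*(-5))*S = (8 + 56*(-1*3*(-5))²)*36 = (8 + 56*(-3*(-5))²)*36 = (8 + 56*15²)*36 = (8 + 56*225)*36 = (8 + 12600)*36 = 12608*36 = 453888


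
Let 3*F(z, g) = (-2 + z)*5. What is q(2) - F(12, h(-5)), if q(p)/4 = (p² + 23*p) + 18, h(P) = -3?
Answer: 766/3 ≈ 255.33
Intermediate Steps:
F(z, g) = -10/3 + 5*z/3 (F(z, g) = ((-2 + z)*5)/3 = (-10 + 5*z)/3 = -10/3 + 5*z/3)
q(p) = 72 + 4*p² + 92*p (q(p) = 4*((p² + 23*p) + 18) = 4*(18 + p² + 23*p) = 72 + 4*p² + 92*p)
q(2) - F(12, h(-5)) = (72 + 4*2² + 92*2) - (-10/3 + (5/3)*12) = (72 + 4*4 + 184) - (-10/3 + 20) = (72 + 16 + 184) - 1*50/3 = 272 - 50/3 = 766/3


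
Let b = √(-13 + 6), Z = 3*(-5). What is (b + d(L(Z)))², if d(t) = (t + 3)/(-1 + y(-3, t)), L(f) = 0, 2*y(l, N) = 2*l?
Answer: (3 - 4*I*√7)²/16 ≈ -6.4375 - 3.9686*I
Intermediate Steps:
y(l, N) = l (y(l, N) = (2*l)/2 = l)
Z = -15
b = I*√7 (b = √(-7) = I*√7 ≈ 2.6458*I)
d(t) = -¾ - t/4 (d(t) = (t + 3)/(-1 - 3) = (3 + t)/(-4) = (3 + t)*(-¼) = -¾ - t/4)
(b + d(L(Z)))² = (I*√7 + (-¾ - ¼*0))² = (I*√7 + (-¾ + 0))² = (I*√7 - ¾)² = (-¾ + I*√7)²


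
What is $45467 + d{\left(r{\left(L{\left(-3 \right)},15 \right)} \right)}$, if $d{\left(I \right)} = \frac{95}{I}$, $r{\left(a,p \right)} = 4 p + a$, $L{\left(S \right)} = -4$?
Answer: $\frac{2546247}{56} \approx 45469.0$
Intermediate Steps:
$r{\left(a,p \right)} = a + 4 p$
$45467 + d{\left(r{\left(L{\left(-3 \right)},15 \right)} \right)} = 45467 + \frac{95}{-4 + 4 \cdot 15} = 45467 + \frac{95}{-4 + 60} = 45467 + \frac{95}{56} = \frac{2546247}{56}$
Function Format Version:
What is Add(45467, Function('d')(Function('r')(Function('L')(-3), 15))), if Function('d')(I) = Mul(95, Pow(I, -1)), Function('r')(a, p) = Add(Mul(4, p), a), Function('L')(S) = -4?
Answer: Rational(2546247, 56) ≈ 45469.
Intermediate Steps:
Function('r')(a, p) = Add(a, Mul(4, p))
Add(45467, Function('d')(Function('r')(Function('L')(-3), 15))) = Add(45467, Mul(95, Pow(Add(-4, Mul(4, 15)), -1))) = Add(45467, Mul(95, Pow(Add(-4, 60), -1))) = Add(45467, Mul(95, Pow(56, -1))) = Add(45467, Mul(95, Rational(1, 56))) = Add(45467, Rational(95, 56)) = Rational(2546247, 56)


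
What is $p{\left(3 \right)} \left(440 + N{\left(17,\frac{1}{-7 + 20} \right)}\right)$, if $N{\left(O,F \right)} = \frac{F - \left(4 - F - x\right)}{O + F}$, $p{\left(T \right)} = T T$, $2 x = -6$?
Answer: $\frac{292773}{74} \approx 3956.4$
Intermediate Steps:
$x = -3$ ($x = \frac{1}{2} \left(-6\right) = -3$)
$p{\left(T \right)} = T^{2}$
$N{\left(O,F \right)} = \frac{-7 + 2 F}{F + O}$ ($N{\left(O,F \right)} = \frac{F + \left(\left(-3 + F\right) - 4\right)}{O + F} = \frac{F + \left(-7 + F\right)}{F + O} = \frac{-7 + 2 F}{F + O}$)
$p{\left(3 \right)} \left(440 + N{\left(17,\frac{1}{-7 + 20} \right)}\right) = 3^{2} \left(440 + \frac{-7 + \frac{2}{-7 + 20}}{\frac{1}{-7 + 20} + 17}\right) = 9 \left(440 + \frac{-7 + \frac{2}{13}}{\frac{1}{13} + 17}\right) = 9 \left(440 + \frac{-7 + 2 \cdot \frac{1}{13}}{\frac{1}{13} + 17}\right) = 9 \left(440 + \frac{-7 + \frac{2}{13}}{\frac{222}{13}}\right) = 9 \left(440 + \frac{13}{222} \left(- \frac{89}{13}\right)\right) = 9 \left(440 - \frac{89}{222}\right) = 9 \cdot \frac{97591}{222} = \frac{292773}{74}$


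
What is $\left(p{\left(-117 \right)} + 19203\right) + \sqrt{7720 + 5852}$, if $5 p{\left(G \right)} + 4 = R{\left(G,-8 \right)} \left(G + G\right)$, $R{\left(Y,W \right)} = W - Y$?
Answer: $14101 + 6 \sqrt{377} \approx 14218.0$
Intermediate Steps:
$p{\left(G \right)} = - \frac{4}{5} + \frac{2 G \left(-8 - G\right)}{5}$ ($p{\left(G \right)} = - \frac{4}{5} + \frac{\left(-8 - G\right) \left(G + G\right)}{5} = - \frac{4}{5} + \frac{\left(-8 - G\right) 2 G}{5} = - \frac{4}{5} + \frac{2 G \left(-8 - G\right)}{5}$)
$\left(p{\left(-117 \right)} + 19203\right) + \sqrt{7720 + 5852} = \left(\left(- \frac{4}{5} - - \frac{234 \left(8 - 117\right)}{5}\right) + 19203\right) + \sqrt{7720 + 5852} = \left(\left(- \frac{4}{5} - \left(- \frac{234}{5}\right) \left(-109\right)\right) + 19203\right) + \sqrt{13572} = \left(\left(- \frac{4}{5} - \frac{25506}{5}\right) + 19203\right) + 6 \sqrt{377} = \left(-5102 + 19203\right) + 6 \sqrt{377} = 14101 + 6 \sqrt{377}$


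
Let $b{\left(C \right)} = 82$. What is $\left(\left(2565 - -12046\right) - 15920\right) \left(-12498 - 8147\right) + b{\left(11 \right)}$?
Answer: $27024387$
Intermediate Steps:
$\left(\left(2565 - -12046\right) - 15920\right) \left(-12498 - 8147\right) + b{\left(11 \right)} = \left(\left(2565 - -12046\right) - 15920\right) \left(-12498 - 8147\right) + 82 = \left(\left(2565 + 12046\right) - 15920\right) \left(-20645\right) + 82 = \left(14611 - 15920\right) \left(-20645\right) + 82 = \left(-1309\right) \left(-20645\right) + 82 = 27024305 + 82 = 27024387$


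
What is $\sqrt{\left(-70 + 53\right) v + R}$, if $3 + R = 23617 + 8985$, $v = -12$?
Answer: $\sqrt{32803} \approx 181.12$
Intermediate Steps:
$R = 32599$ ($R = -3 + \left(23617 + 8985\right) = -3 + 32602 = 32599$)
$\sqrt{\left(-70 + 53\right) v + R} = \sqrt{\left(-70 + 53\right) \left(-12\right) + 32599} = \sqrt{\left(-17\right) \left(-12\right) + 32599} = \sqrt{204 + 32599} = \sqrt{32803}$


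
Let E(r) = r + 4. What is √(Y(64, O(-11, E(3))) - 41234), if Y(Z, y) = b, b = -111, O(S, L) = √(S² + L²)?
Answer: I*√41345 ≈ 203.33*I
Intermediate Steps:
E(r) = 4 + r
O(S, L) = √(L² + S²)
Y(Z, y) = -111
√(Y(64, O(-11, E(3))) - 41234) = √(-111 - 41234) = √(-41345) = I*√41345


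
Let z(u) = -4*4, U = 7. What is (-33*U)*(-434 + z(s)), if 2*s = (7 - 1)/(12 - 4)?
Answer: 103950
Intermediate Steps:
s = 3/8 (s = ((7 - 1)/(12 - 4))/2 = (6/8)/2 = (6*(⅛))/2 = (½)*(¾) = 3/8 ≈ 0.37500)
z(u) = -16
(-33*U)*(-434 + z(s)) = (-33*7)*(-434 - 16) = -231*(-450) = 103950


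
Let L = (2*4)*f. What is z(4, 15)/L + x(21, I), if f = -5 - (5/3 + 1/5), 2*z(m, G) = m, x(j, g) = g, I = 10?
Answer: 4105/412 ≈ 9.9636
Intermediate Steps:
z(m, G) = m/2
f = -103/15 (f = -5 - (5*(⅓) + 1*(⅕)) = -5 - (5/3 + ⅕) = -5 - 1*28/15 = -5 - 28/15 = -103/15 ≈ -6.8667)
L = -824/15 (L = (2*4)*(-103/15) = 8*(-103/15) = -824/15 ≈ -54.933)
z(4, 15)/L + x(21, I) = ((½)*4)/(-824/15) + 10 = 2*(-15/824) + 10 = -15/412 + 10 = 4105/412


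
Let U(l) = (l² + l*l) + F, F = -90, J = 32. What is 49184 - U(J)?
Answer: 47226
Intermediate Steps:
U(l) = -90 + 2*l² (U(l) = (l² + l*l) - 90 = (l² + l²) - 90 = 2*l² - 90 = -90 + 2*l²)
49184 - U(J) = 49184 - (-90 + 2*32²) = 49184 - (-90 + 2*1024) = 49184 - (-90 + 2048) = 49184 - 1*1958 = 49184 - 1958 = 47226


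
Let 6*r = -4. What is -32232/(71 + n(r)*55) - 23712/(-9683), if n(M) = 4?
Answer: -101734088/939251 ≈ -108.31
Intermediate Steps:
r = -⅔ (r = (⅙)*(-4) = -⅔ ≈ -0.66667)
-32232/(71 + n(r)*55) - 23712/(-9683) = -32232/(71 + 4*55) - 23712/(-9683) = -32232/(71 + 220) - 23712*(-1/9683) = -32232/291 + 23712/9683 = -32232*1/291 + 23712/9683 = -10744/97 + 23712/9683 = -101734088/939251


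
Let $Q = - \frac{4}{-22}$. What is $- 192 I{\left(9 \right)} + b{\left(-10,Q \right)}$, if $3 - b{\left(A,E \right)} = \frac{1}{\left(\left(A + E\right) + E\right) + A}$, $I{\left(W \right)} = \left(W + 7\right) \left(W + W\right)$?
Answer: $- \frac{11943277}{216} \approx -55293.0$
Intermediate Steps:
$I{\left(W \right)} = 2 W \left(7 + W\right)$ ($I{\left(W \right)} = \left(7 + W\right) 2 W = 2 W \left(7 + W\right)$)
$Q = \frac{2}{11}$ ($Q = \left(-4\right) \left(- \frac{1}{22}\right) = \frac{2}{11} \approx 0.18182$)
$b{\left(A,E \right)} = 3 - \frac{1}{2 A + 2 E}$ ($b{\left(A,E \right)} = 3 - \frac{1}{\left(\left(A + E\right) + E\right) + A} = 3 - \frac{1}{\left(A + 2 E\right) + A} = 3 - \frac{1}{2 A + 2 E}$)
$- 192 I{\left(9 \right)} + b{\left(-10,Q \right)} = - 192 \cdot 2 \cdot 9 \left(7 + 9\right) + \frac{- \frac{1}{2} + 3 \left(-10\right) + 3 \cdot \frac{2}{11}}{-10 + \frac{2}{11}} = - 192 \cdot 2 \cdot 9 \cdot 16 + \frac{- \frac{1}{2} - 30 + \frac{6}{11}}{- \frac{108}{11}} = \left(-192\right) 288 - - \frac{659}{216} = -55296 + \frac{659}{216} = - \frac{11943277}{216}$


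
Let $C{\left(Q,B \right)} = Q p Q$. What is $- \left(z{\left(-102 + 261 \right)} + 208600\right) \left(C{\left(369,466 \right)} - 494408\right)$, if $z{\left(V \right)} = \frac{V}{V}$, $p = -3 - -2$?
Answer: $131537323969$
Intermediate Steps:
$p = -1$ ($p = -3 + 2 = -1$)
$C{\left(Q,B \right)} = - Q^{2}$ ($C{\left(Q,B \right)} = Q \left(-1\right) Q = - Q Q = - Q^{2}$)
$z{\left(V \right)} = 1$
$- \left(z{\left(-102 + 261 \right)} + 208600\right) \left(C{\left(369,466 \right)} - 494408\right) = - \left(1 + 208600\right) \left(- 369^{2} - 494408\right) = - 208601 \left(\left(-1\right) 136161 - 494408\right) = - 208601 \left(-136161 - 494408\right) = - 208601 \left(-630569\right) = \left(-1\right) \left(-131537323969\right) = 131537323969$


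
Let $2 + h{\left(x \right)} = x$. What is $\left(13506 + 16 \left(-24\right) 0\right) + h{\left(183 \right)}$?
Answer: $13687$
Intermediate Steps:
$h{\left(x \right)} = -2 + x$
$\left(13506 + 16 \left(-24\right) 0\right) + h{\left(183 \right)} = \left(13506 + 16 \left(-24\right) 0\right) + \left(-2 + 183\right) = \left(13506 - 0\right) + 181 = \left(13506 + 0\right) + 181 = 13506 + 181 = 13687$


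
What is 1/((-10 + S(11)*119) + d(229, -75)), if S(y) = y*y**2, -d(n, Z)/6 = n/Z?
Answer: 25/3959933 ≈ 6.3132e-6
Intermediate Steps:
d(n, Z) = -6*n/Z
S(y) = y**3
1/((-10 + S(11)*119) + d(229, -75)) = 1/((-10 + 11**3*119) - 6*229/(-75)) = 1/((-10 + 1331*119) - 6*229*(-1/75)) = 1/((-10 + 158389) + 458/25) = 1/(158379 + 458/25) = 1/(3959933/25) = 25/3959933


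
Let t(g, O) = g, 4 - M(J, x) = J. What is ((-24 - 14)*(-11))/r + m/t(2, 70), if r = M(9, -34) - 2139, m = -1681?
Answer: -901225/1072 ≈ -840.70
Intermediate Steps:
M(J, x) = 4 - J
r = -2144 (r = (4 - 1*9) - 2139 = (4 - 9) - 2139 = -5 - 2139 = -2144)
((-24 - 14)*(-11))/r + m/t(2, 70) = ((-24 - 14)*(-11))/(-2144) - 1681/2 = -38*(-11)*(-1/2144) - 1681*1/2 = 418*(-1/2144) - 1681/2 = -209/1072 - 1681/2 = -901225/1072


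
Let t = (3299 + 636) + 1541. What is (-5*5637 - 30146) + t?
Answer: -52855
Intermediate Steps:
t = 5476 (t = 3935 + 1541 = 5476)
(-5*5637 - 30146) + t = (-5*5637 - 30146) + 5476 = (-28185 - 30146) + 5476 = -58331 + 5476 = -52855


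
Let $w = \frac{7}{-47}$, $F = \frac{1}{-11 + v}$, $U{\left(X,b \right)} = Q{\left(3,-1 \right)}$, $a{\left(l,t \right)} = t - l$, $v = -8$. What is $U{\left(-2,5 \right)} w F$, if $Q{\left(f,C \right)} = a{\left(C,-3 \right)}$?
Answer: $- \frac{14}{893} \approx -0.015677$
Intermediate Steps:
$Q{\left(f,C \right)} = -3 - C$
$U{\left(X,b \right)} = -2$ ($U{\left(X,b \right)} = -3 - -1 = -3 + 1 = -2$)
$F = - \frac{1}{19}$ ($F = \frac{1}{-11 - 8} = \frac{1}{-19} = - \frac{1}{19} \approx -0.052632$)
$w = - \frac{7}{47}$ ($w = 7 \left(- \frac{1}{47}\right) = - \frac{7}{47} \approx -0.14894$)
$U{\left(-2,5 \right)} w F = \left(-2\right) \left(- \frac{7}{47}\right) \left(- \frac{1}{19}\right) = \frac{14}{47} \left(- \frac{1}{19}\right) = - \frac{14}{893}$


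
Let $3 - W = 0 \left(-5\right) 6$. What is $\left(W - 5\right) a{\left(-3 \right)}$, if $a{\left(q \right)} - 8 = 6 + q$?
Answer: $-22$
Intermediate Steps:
$a{\left(q \right)} = 14 + q$ ($a{\left(q \right)} = 8 + \left(6 + q\right) = 14 + q$)
$W = 3$ ($W = 3 - 0 \left(-5\right) 6 = 3 - 0 \cdot 6 = 3 - 0 = 3 + 0 = 3$)
$\left(W - 5\right) a{\left(-3 \right)} = \left(3 - 5\right) \left(14 - 3\right) = \left(-2\right) 11 = -22$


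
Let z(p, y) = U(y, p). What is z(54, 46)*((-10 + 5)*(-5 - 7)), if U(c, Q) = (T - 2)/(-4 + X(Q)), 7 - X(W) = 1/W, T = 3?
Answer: 3240/161 ≈ 20.124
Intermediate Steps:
X(W) = 7 - 1/W
U(c, Q) = 1/(3 - 1/Q) (U(c, Q) = (3 - 2)/(-4 + (7 - 1/Q)) = 1/(3 - 1/Q))
z(p, y) = p/(-1 + 3*p)
z(54, 46)*((-10 + 5)*(-5 - 7)) = (54/(-1 + 3*54))*((-10 + 5)*(-5 - 7)) = (54/(-1 + 162))*(-5*(-12)) = (54/161)*60 = 3240/161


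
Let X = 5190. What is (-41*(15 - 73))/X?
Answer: 1189/2595 ≈ 0.45819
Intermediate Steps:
(-41*(15 - 73))/X = -41*(15 - 73)/5190 = -41*(-58)*(1/5190) = 2378*(1/5190) = 1189/2595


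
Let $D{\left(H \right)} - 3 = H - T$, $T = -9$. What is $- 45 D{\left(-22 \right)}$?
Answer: $450$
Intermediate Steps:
$D{\left(H \right)} = 12 + H$ ($D{\left(H \right)} = 3 + \left(H - -9\right) = 3 + \left(H + 9\right) = 3 + \left(9 + H\right) = 12 + H$)
$- 45 D{\left(-22 \right)} = - 45 \left(12 - 22\right) = \left(-45\right) \left(-10\right) = 450$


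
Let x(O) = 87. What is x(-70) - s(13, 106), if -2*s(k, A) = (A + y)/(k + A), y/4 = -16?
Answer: 1482/17 ≈ 87.177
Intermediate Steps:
y = -64 (y = 4*(-16) = -64)
s(k, A) = -(-64 + A)/(2*(A + k)) (s(k, A) = -(A - 64)/(2*(k + A)) = -(-64 + A)/(2*(A + k)))
x(-70) - s(13, 106) = 87 - (32 - 1/2*106)/(106 + 13) = 87 - (32 - 53)/119 = 87 - (-21)/119 = 87 - 1*(-3/17) = 87 + 3/17 = 1482/17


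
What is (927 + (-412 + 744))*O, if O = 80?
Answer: 100720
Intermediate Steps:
(927 + (-412 + 744))*O = (927 + (-412 + 744))*80 = (927 + 332)*80 = 1259*80 = 100720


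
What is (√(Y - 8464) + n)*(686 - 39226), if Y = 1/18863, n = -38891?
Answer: 1498859140 - 38540*I*√3011599257953/18863 ≈ 1.4989e+9 - 3.5457e+6*I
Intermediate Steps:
Y = 1/18863 ≈ 5.3014e-5
(√(Y - 8464) + n)*(686 - 39226) = (√(1/18863 - 8464) - 38891)*(686 - 39226) = (√(-159656431/18863) - 38891)*(-38540) = (I*√3011599257953/18863 - 38891)*(-38540) = (-38891 + I*√3011599257953/18863)*(-38540) = 1498859140 - 38540*I*√3011599257953/18863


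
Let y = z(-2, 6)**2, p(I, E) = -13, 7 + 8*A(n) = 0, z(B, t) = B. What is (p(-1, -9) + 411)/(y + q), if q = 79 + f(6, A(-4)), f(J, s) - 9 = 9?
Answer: 398/101 ≈ 3.9406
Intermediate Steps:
A(n) = -7/8 (A(n) = -7/8 + (1/8)*0 = -7/8 + 0 = -7/8)
f(J, s) = 18 (f(J, s) = 9 + 9 = 18)
y = 4 (y = (-2)**2 = 4)
q = 97 (q = 79 + 18 = 97)
(p(-1, -9) + 411)/(y + q) = (-13 + 411)/(4 + 97) = 398/101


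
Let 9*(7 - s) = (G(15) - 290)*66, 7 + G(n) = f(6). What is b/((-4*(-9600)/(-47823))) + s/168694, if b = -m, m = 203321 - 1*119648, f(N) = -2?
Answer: 337514046445613/3238924800 ≈ 1.0421e+5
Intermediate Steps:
G(n) = -9 (G(n) = -7 - 2 = -9)
m = 83673 (m = 203321 - 119648 = 83673)
s = 6599/3 (s = 7 - (-9 - 290)*66/9 = 7 - (-299)*66/9 = 7 - ⅑*(-19734) = 7 + 6578/3 = 6599/3 ≈ 2199.7)
b = -83673 (b = -1*83673 = -83673)
b/((-4*(-9600)/(-47823))) + s/168694 = -83673/(-4*(-9600)/(-47823)) + (6599/3)/168694 = -83673/(38400*(-1/47823)) + (6599/3)*(1/168694) = -83673/(-12800/15941) + 6599/506082 = -83673*(-15941/12800) + 6599/506082 = 1333831293/12800 + 6599/506082 = 337514046445613/3238924800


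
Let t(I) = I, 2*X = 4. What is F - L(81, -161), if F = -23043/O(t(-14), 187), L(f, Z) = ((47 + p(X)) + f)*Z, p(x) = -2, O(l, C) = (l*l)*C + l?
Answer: 743215425/36638 ≈ 20285.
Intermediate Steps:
X = 2 (X = (½)*4 = 2)
O(l, C) = l + C*l² (O(l, C) = l²*C + l = C*l² + l = l + C*l²)
L(f, Z) = Z*(45 + f) (L(f, Z) = ((47 - 2) + f)*Z = (45 + f)*Z = Z*(45 + f))
F = -23043/36638 (F = -23043*(-1/(14*(1 + 187*(-14)))) = -23043*(-1/(14*(1 - 2618))) = -23043/((-14*(-2617))) = -23043/36638 ≈ -0.62894)
F - L(81, -161) = -23043/36638 - (-161)*(45 + 81) = -23043/36638 - (-161)*126 = -23043/36638 - 1*(-20286) = -23043/36638 + 20286 = 743215425/36638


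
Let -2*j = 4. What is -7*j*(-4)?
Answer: -56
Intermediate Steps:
j = -2 (j = -½*4 = -2)
-7*j*(-4) = -7*(-2)*(-4) = 14*(-4) = -56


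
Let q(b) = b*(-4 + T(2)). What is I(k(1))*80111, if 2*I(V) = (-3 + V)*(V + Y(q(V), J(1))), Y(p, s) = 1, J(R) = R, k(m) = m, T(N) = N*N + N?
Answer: -160222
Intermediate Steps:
T(N) = N + N² (T(N) = N² + N = N + N²)
q(b) = 2*b (q(b) = b*(-4 + 2*(1 + 2)) = b*(-4 + 2*3) = b*(-4 + 6) = b*2 = 2*b)
I(V) = (1 + V)*(-3 + V)/2 (I(V) = ((-3 + V)*(V + 1))/2 = ((-3 + V)*(1 + V))/2 = ((1 + V)*(-3 + V))/2 = (1 + V)*(-3 + V)/2)
I(k(1))*80111 = (-3/2 + (½)*1² - 1*1)*80111 = (-3/2 + (½)*1 - 1)*80111 = (-3/2 + ½ - 1)*80111 = -2*80111 = -160222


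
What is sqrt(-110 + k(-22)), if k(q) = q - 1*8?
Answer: 2*I*sqrt(35) ≈ 11.832*I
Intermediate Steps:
k(q) = -8 + q (k(q) = q - 8 = -8 + q)
sqrt(-110 + k(-22)) = sqrt(-110 + (-8 - 22)) = sqrt(-110 - 30) = sqrt(-140) = 2*I*sqrt(35)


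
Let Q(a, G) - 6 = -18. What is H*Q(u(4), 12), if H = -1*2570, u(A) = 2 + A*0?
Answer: 30840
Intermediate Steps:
u(A) = 2 (u(A) = 2 + 0 = 2)
Q(a, G) = -12 (Q(a, G) = 6 - 18 = -12)
H = -2570
H*Q(u(4), 12) = -2570*(-12) = 30840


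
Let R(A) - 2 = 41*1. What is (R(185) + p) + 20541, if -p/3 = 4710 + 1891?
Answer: 781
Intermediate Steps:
R(A) = 43 (R(A) = 2 + 41*1 = 2 + 41 = 43)
p = -19803 (p = -3*(4710 + 1891) = -3*6601 = -19803)
(R(185) + p) + 20541 = (43 - 19803) + 20541 = -19760 + 20541 = 781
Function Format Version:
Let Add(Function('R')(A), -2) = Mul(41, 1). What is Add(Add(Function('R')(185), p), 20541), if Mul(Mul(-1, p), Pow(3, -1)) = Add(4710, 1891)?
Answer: 781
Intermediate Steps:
Function('R')(A) = 43 (Function('R')(A) = Add(2, Mul(41, 1)) = Add(2, 41) = 43)
p = -19803 (p = Mul(-3, Add(4710, 1891)) = Mul(-3, 6601) = -19803)
Add(Add(Function('R')(185), p), 20541) = Add(Add(43, -19803), 20541) = Add(-19760, 20541) = 781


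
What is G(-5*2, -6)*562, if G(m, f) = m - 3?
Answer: -7306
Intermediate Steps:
G(m, f) = -3 + m
G(-5*2, -6)*562 = (-3 - 5*2)*562 = (-3 - 10)*562 = -13*562 = -7306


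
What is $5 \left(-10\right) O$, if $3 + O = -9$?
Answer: $600$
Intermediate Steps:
$O = -12$ ($O = -3 - 9 = -12$)
$5 \left(-10\right) O = 5 \left(-10\right) \left(-12\right) = \left(-50\right) \left(-12\right) = 600$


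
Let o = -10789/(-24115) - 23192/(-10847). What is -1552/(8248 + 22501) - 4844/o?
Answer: -401672410850748/214388166071 ≈ -1873.6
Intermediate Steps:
o = 676303363/261575405 (o = -10789*(-1/24115) - 23192*(-1/10847) = 10789/24115 + 23192/10847 = 676303363/261575405 ≈ 2.5855)
-1552/(8248 + 22501) - 4844/o = -1552/(8248 + 22501) - 4844/676303363/261575405 = -1552/30749 - 4844*261575405/676303363 = -1552*1/30749 - 1267071261820/676303363 = -16/317 - 1267071261820/676303363 = -401672410850748/214388166071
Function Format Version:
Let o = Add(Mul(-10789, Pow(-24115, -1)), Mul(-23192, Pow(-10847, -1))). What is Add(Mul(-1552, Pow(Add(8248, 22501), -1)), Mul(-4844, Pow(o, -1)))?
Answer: Rational(-401672410850748, 214388166071) ≈ -1873.6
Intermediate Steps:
o = Rational(676303363, 261575405) (o = Add(Mul(-10789, Rational(-1, 24115)), Mul(-23192, Rational(-1, 10847))) = Add(Rational(10789, 24115), Rational(23192, 10847)) = Rational(676303363, 261575405) ≈ 2.5855)
Add(Mul(-1552, Pow(Add(8248, 22501), -1)), Mul(-4844, Pow(o, -1))) = Add(Mul(-1552, Pow(Add(8248, 22501), -1)), Mul(-4844, Pow(Rational(676303363, 261575405), -1))) = Add(Mul(-1552, Pow(30749, -1)), Mul(-4844, Rational(261575405, 676303363))) = Add(Mul(-1552, Rational(1, 30749)), Rational(-1267071261820, 676303363)) = Add(Rational(-16, 317), Rational(-1267071261820, 676303363)) = Rational(-401672410850748, 214388166071)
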